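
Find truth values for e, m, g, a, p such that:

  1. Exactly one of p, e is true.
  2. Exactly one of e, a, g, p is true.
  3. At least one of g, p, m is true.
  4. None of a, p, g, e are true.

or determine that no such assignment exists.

Unsatisfiable — no assignment works.

Case e = True:
  Constraint (4) is violated (e=T) — contradiction.
Case e = False:
  (1) with e=F forces p = True.
  Constraint (4) is violated (p=T) — contradiction.
Both cases fail — unsatisfiable.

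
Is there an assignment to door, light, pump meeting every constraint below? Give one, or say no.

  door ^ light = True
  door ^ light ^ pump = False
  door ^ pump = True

door = False; light = True; pump = True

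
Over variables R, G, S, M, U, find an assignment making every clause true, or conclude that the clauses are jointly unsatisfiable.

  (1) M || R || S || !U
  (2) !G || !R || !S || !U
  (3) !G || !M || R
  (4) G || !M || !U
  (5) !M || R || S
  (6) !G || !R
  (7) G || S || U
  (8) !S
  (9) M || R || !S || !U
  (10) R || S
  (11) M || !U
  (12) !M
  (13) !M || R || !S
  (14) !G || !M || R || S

Unsatisfiable

Case S = True:
  Clause (!S) is falsified — contradiction.
Case S = False:
  (R || S) forces R = True.
  (!G || !R) forces G = False.
  (G || S || U) forces U = True.
  (G || !M || !U) forces M = False.
  Clause (M || !U) is falsified — contradiction.
Both cases fail, so the formula is unsatisfiable.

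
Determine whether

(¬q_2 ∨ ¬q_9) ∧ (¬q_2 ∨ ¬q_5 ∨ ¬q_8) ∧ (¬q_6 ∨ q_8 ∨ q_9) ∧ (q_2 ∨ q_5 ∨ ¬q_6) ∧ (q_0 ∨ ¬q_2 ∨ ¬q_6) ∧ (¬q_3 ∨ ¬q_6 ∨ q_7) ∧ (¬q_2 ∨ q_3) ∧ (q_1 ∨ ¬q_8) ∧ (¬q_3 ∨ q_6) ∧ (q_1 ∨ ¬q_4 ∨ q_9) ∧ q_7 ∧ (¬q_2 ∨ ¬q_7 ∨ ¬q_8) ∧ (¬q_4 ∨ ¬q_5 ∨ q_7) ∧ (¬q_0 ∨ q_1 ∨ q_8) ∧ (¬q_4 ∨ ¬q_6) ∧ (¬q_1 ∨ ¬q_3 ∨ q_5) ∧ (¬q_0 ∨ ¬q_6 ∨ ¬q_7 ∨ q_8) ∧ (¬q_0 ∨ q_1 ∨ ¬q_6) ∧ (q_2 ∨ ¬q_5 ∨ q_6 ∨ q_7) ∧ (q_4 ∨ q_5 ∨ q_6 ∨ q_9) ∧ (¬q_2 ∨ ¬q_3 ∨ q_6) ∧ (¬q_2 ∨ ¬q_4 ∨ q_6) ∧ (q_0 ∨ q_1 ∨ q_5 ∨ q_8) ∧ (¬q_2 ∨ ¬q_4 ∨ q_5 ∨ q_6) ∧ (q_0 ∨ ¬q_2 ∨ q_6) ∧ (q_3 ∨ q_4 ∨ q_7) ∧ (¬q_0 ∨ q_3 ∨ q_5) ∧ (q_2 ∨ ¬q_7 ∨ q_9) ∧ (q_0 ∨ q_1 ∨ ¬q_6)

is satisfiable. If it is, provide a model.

Unit clause (q_7) forces q_7 = True.
Set q_0 = False.
Set q_1 = False.
  then (q_1 ∨ ¬q_8) forces q_8 = False.
  then (q_0 ∨ q_1 ∨ q_5 ∨ q_8) forces q_5 = True.
  then (q_0 ∨ q_1 ∨ ¬q_6) forces q_6 = False.
  then (¬q_3 ∨ q_6) forces q_3 = False.
  then (q_0 ∨ ¬q_2 ∨ q_6) forces q_2 = False.
  then (q_2 ∨ ¬q_7 ∨ q_9) forces q_9 = True.
Set q_4 = False.
All clauses satisfied.

q_0 = False, q_1 = False, q_2 = False, q_3 = False, q_4 = False, q_5 = True, q_6 = False, q_7 = True, q_8 = False, q_9 = True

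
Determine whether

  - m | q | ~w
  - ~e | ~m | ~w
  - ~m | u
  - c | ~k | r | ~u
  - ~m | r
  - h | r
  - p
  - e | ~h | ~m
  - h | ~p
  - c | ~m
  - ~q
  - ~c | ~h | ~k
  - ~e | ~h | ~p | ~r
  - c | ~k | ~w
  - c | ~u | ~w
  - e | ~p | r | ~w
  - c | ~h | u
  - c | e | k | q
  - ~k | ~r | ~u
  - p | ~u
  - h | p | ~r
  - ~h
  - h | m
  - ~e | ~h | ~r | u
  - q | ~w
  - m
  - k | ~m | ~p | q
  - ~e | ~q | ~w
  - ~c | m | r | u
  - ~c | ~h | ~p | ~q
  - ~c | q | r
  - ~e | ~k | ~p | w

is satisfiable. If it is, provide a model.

Case p = True:
  (h | ~p) forces h = True.
  Clause (~h) is falsified — contradiction.
Case p = False:
  Clause (p) is falsified — contradiction.
Both cases fail, so the formula is unsatisfiable.

No satisfying assignment exists.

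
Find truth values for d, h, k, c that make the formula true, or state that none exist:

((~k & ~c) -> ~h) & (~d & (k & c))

d = False; h = True; k = True; c = True

  (~k & ~c) -> ~h = True
    ~k & ~c = False
      ~k = False
      ~c = False
    ~h = False
  ~d & (k & c) = True
    ~d = True
    k & c = True
Both conjuncts True, so the formula holds.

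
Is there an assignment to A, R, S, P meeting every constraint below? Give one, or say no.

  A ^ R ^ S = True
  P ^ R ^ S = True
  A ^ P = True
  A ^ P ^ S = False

Adding constraints 1, 2, 3 mod 2: every variable appears an even number of times on the left, so the left side is 0.
But the right sides sum to 1 (mod 2). 0 ≠ 1 — the system is inconsistent.

Unsatisfiable — no assignment works.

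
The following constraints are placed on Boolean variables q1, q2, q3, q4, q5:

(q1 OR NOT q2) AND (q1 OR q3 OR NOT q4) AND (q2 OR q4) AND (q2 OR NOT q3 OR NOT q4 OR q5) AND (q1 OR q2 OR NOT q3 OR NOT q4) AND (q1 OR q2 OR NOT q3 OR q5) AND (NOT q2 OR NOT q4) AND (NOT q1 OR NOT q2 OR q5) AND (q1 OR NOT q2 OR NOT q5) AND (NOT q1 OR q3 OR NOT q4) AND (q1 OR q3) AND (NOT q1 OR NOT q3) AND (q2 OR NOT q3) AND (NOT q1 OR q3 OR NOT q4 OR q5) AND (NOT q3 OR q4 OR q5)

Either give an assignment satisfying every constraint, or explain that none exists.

Try q1 = False:
  (q1 OR NOT q2) forces q2 = False.
  (q2 OR q4) forces q4 = True.
  (q1 OR q3 OR NOT q4) forces q3 = True.
  clause (q1 OR q2 OR NOT q3 OR NOT q4) is falsified — backtrack.
So q1 = True.
  then (NOT q1 OR NOT q3) forces q3 = False.
  then (NOT q1 OR q3 OR NOT q4) forces q4 = False.
  then (q2 OR q4) forces q2 = True.
  then (NOT q1 OR NOT q2 OR q5) forces q5 = True.
All clauses satisfied.

q1 = True, q2 = True, q3 = False, q4 = False, q5 = True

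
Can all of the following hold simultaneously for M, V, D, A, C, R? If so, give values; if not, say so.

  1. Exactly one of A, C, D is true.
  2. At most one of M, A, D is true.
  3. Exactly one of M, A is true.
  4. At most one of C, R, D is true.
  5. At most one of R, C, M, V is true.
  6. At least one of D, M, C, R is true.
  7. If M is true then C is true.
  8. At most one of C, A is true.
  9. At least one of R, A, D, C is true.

M=F, V=F, D=F, A=T, C=F, R=T

  (1) {A, C, D}: 1 true — exactly one ✓
  (2) {M, A, D}: 1 true — at most one ✓
  (3) {M, A}: 1 true — exactly one ✓
  (4) {C, R, D}: 1 true — at most one ✓
  (5) {R, C, M, V}: 1 true — at most one ✓
  (6) {D, M, C, R}: 1 true — at least one ✓
  (7) M=F ⇒ C: vacuous ✓
  (8) {C, A}: 1 true — at most one ✓
  (9) {R, A, D, C}: 2 true — at least one ✓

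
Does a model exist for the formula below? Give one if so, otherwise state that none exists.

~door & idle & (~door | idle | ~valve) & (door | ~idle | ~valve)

idle=T, valve=F, door=F

Unit clause (~door) forces door = False.
Unit clause (idle) forces idle = True.
In (door | ~idle | ~valve) only ~valve is left, so valve = False.
Check each clause:
  (~door): ~door holds.
  (idle): idle holds.
  (~door | idle | ~valve): ~door holds.
  (door | ~idle | ~valve): ~valve holds.
All clauses satisfied.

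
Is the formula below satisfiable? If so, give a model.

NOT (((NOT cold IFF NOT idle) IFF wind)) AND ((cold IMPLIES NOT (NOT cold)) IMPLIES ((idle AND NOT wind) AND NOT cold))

Case cold = True: the conjunct (cold IMPLIES NOT (NOT cold)) IMPLIES ((idle AND NOT wind) AND NOT cold) becomes (True IMPLIES True) IMPLIES ((idle AND NOT wind) AND False) = False.
Case cold = False: the formula simplifies to NOT ((NOT idle IFF wind)) AND (idle AND NOT wind).
  wind = True: the conjunct NOT wind is False.
  wind = False: simplifies to NOT idle AND idle.
    idle = True: the conjunct NOT idle is False.
    idle = False: the conjunct idle is False.
Both cases fail — unsatisfiable.

The formula is unsatisfiable.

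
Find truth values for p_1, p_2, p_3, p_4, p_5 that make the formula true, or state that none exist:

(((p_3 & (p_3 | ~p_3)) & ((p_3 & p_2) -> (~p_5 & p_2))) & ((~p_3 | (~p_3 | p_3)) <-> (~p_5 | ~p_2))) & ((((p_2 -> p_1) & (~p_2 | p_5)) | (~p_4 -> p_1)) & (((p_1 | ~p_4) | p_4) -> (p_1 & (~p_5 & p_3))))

p_1=T, p_2=T, p_3=T, p_4=T, p_5=F

  ((p_3 & (p_3 | ~p_3)) & ((p_3 & p_2) -> (~p_5 & p_2))) & ((~p_3 | (~p_3 | p_3)) <-> (~p_5 | ~p_2)) = True
    (p_3 & (p_3 | ~p_3)) & ((p_3 & p_2) -> (~p_5 & p_2)) = True
      p_3 & (p_3 | ~p_3) = True
        p_3 | ~p_3 = True
          ~p_3 = False
      (p_3 & p_2) -> (~p_5 & p_2) = True
        p_3 & p_2 = True
        ~p_5 & p_2 = True
          ~p_5 = True
    (~p_3 | (~p_3 | p_3)) <-> (~p_5 | ~p_2) = True
      ~p_3 | (~p_3 | p_3) = True
        ~p_3 = False
        ~p_3 | p_3 = True
          ~p_3 = False
      ~p_5 | ~p_2 = True
        ~p_5 = True
        ~p_2 = False
  (((p_2 -> p_1) & (~p_2 | p_5)) | (~p_4 -> p_1)) & (((p_1 | ~p_4) | p_4) -> (p_1 & (~p_5 & p_3))) = True
    ((p_2 -> p_1) & (~p_2 | p_5)) | (~p_4 -> p_1) = True
      (p_2 -> p_1) & (~p_2 | p_5) = False
        p_2 -> p_1 = True
        ~p_2 | p_5 = False
          ~p_2 = False
      ~p_4 -> p_1 = True
        ~p_4 = False
    ((p_1 | ~p_4) | p_4) -> (p_1 & (~p_5 & p_3)) = True
      (p_1 | ~p_4) | p_4 = True
        p_1 | ~p_4 = True
          ~p_4 = False
      p_1 & (~p_5 & p_3) = True
        ~p_5 & p_3 = True
          ~p_5 = True
Both conjuncts True, so the formula holds.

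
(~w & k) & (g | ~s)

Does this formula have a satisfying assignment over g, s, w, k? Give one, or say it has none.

g: True, s: False, w: False, k: True

  ~w & k = True
    ~w = True
  g | ~s = True
    ~s = True
Both conjuncts True, so the formula holds.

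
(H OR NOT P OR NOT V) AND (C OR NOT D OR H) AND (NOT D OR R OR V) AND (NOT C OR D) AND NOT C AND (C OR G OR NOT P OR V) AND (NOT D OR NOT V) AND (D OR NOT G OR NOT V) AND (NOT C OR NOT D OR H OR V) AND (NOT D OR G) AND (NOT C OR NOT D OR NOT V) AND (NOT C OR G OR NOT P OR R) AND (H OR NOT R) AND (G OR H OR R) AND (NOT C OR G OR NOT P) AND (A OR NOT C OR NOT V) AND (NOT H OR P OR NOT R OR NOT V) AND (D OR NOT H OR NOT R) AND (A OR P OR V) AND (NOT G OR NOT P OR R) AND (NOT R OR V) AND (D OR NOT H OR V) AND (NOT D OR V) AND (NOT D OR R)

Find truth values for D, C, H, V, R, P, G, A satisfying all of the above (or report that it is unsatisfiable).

Unit clause (NOT C) forces C = False.
Try D = True:
  (C OR NOT D OR H) forces H = True.
  (NOT D OR NOT V) forces V = False.
  clause (NOT D OR V) is falsified — backtrack.
So D = False.
Set H = True.
  then (D OR NOT H OR NOT R) forces R = False.
  then (D OR NOT H OR V) forces V = True.
  then (D OR NOT G OR NOT V) forces G = False.
Set P = True.
Set A = True.
All clauses satisfied.

D: False; C: False; H: True; V: True; R: False; P: True; G: False; A: True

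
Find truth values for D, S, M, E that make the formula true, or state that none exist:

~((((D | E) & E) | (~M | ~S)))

D: False, S: True, M: True, E: False

  ~((((D | E) & E) | (~M | ~S))) = True
    ((D | E) & E) | (~M | ~S) = False
      (D | E) & E = False
        D | E = False
      ~M | ~S = False
        ~M = False
        ~S = False
The formula evaluates to True.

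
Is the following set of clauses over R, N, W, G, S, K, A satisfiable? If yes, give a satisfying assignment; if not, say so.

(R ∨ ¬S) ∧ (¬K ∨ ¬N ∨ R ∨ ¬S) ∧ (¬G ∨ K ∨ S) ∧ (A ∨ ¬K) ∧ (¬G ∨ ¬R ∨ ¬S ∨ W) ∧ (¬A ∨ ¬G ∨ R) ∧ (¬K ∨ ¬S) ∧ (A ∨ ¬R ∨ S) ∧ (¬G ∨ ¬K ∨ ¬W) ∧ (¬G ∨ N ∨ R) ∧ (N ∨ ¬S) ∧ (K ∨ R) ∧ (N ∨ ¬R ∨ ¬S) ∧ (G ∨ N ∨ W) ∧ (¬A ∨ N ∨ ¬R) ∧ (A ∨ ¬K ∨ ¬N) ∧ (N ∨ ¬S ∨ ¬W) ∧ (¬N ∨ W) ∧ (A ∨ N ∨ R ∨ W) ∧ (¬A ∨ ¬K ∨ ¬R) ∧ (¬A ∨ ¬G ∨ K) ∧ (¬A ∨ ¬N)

R: True; N: True; W: True; G: True; S: True; K: False; A: False

Set R = True.
Try N = False:
  (N ∨ ¬S) forces S = False.
  (A ∨ ¬R ∨ S) forces A = True.
  clause (¬A ∨ N ∨ ¬R) is falsified — backtrack.
So N = True.
  then (¬N ∨ W) forces W = True.
  then (¬A ∨ ¬N) forces A = False.
  then (A ∨ ¬K) forces K = False.
  then (A ∨ ¬R ∨ S) forces S = True.
Set G = True.
All clauses satisfied.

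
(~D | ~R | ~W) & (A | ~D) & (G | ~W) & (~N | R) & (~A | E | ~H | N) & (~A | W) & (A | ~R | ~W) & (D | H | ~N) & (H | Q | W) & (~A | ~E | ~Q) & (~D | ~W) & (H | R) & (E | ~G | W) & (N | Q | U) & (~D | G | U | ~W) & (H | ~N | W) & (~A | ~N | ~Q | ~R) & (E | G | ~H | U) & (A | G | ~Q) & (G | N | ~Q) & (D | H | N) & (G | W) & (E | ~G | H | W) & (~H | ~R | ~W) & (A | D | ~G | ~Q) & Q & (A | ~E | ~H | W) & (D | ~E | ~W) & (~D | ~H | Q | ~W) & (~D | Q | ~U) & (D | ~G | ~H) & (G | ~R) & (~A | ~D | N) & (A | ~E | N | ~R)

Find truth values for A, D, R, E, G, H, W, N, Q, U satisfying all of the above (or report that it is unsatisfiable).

Unsatisfiable

Case A = True:
  (~A | W) forces W = True.
  (G | ~W) forces G = True.
  (~D | ~W) forces D = False.
  (Q) forces Q = True.
  (~A | ~E | ~Q) forces E = False.
  (D | ~G | ~H) forces H = False.
  (D | H | ~N) forces N = False.
  Clause (D | H | N) is falsified — contradiction.
Case A = False:
  (A | ~D) forces D = False.
  (Q) forces Q = True.
  (A | G | ~Q) forces G = True.
  Clause (A | D | ~G | ~Q) is falsified — contradiction.
Both cases fail, so the formula is unsatisfiable.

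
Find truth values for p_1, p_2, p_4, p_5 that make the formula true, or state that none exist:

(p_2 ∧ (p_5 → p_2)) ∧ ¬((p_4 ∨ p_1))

p_1 = False, p_2 = True, p_4 = False, p_5 = False

  p_2 ∧ (p_5 → p_2) = True
    p_5 → p_2 = True
  ¬((p_4 ∨ p_1)) = True
    p_4 ∨ p_1 = False
Both conjuncts True, so the formula holds.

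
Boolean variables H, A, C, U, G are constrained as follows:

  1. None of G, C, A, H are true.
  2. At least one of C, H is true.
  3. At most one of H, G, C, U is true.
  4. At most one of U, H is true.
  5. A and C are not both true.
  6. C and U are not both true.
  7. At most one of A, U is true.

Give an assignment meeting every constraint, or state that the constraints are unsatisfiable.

Unsatisfiable

Case H = True:
  Constraint (1) is violated (H=T) — contradiction.
Case H = False:
  (1) forces G = False.
  (1) forces C = False.
  Constraint (2) is violated (C=F, H=F) — contradiction.
Both cases fail — unsatisfiable.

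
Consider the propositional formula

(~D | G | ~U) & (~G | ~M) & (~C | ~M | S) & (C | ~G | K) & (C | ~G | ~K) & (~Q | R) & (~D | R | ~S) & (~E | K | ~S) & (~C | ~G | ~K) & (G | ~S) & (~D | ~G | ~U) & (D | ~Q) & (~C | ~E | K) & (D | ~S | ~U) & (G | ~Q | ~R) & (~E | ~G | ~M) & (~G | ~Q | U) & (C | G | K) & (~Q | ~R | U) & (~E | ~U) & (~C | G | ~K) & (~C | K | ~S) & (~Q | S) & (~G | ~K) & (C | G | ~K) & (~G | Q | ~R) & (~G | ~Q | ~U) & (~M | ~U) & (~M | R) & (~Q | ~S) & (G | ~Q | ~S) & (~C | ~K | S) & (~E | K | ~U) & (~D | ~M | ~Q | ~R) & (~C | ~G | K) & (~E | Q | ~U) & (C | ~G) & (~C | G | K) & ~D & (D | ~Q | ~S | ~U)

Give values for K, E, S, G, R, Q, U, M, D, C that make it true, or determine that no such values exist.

No satisfying assignment exists.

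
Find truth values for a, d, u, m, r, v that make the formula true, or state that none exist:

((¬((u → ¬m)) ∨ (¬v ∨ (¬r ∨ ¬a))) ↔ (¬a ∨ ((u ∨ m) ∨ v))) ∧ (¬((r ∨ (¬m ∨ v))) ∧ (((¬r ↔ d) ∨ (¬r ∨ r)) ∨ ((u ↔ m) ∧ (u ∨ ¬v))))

a: False; d: True; u: False; m: True; r: False; v: False

  (¬((u → ¬m)) ∨ (¬v ∨ (¬r ∨ ¬a))) ↔ (¬a ∨ ((u ∨ m) ∨ v)) = True
    ¬((u → ¬m)) ∨ (¬v ∨ (¬r ∨ ¬a)) = True
      ¬((u → ¬m)) = False
        u → ¬m = True
          ¬m = False
      ¬v ∨ (¬r ∨ ¬a) = True
        ¬v = True
        ¬r ∨ ¬a = True
          ¬r = True
          ¬a = True
    ¬a ∨ ((u ∨ m) ∨ v) = True
      ¬a = True
      (u ∨ m) ∨ v = True
        u ∨ m = True
  ¬((r ∨ (¬m ∨ v))) ∧ (((¬r ↔ d) ∨ (¬r ∨ r)) ∨ ((u ↔ m) ∧ (u ∨ ¬v))) = True
    ¬((r ∨ (¬m ∨ v))) = True
      r ∨ (¬m ∨ v) = False
        ¬m ∨ v = False
          ¬m = False
    ((¬r ↔ d) ∨ (¬r ∨ r)) ∨ ((u ↔ m) ∧ (u ∨ ¬v)) = True
      (¬r ↔ d) ∨ (¬r ∨ r) = True
        ¬r ↔ d = True
          ¬r = True
        ¬r ∨ r = True
          ¬r = True
      (u ↔ m) ∧ (u ∨ ¬v) = False
        u ↔ m = False
        u ∨ ¬v = True
          ¬v = True
Both conjuncts True, so the formula holds.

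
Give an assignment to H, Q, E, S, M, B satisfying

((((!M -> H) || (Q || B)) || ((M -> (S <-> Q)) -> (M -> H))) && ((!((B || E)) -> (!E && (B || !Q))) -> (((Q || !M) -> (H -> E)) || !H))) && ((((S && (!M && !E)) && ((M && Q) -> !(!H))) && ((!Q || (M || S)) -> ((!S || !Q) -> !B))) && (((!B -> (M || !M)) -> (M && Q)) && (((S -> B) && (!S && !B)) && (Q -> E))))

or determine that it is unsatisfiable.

Unsatisfiable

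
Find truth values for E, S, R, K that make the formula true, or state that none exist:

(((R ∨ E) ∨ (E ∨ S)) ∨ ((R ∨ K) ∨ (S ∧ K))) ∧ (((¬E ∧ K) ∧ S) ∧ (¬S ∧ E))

No satisfying assignment exists.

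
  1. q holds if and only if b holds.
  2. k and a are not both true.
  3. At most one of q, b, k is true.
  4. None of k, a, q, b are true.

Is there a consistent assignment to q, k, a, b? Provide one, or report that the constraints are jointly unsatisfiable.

q: False, k: False, a: False, b: False

  (1) q=F, b=F — same ✓
  (2) k=F, a=F — not both ✓
  (3) {q, b, k}: 0 true — at most one ✓
  (4) {k, a, q, b}: 0 true — none ✓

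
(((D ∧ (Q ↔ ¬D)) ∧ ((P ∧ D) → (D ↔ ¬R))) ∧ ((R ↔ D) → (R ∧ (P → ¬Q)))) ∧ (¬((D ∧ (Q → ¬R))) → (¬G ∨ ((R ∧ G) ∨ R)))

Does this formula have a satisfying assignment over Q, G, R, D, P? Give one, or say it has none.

Q = False; G = False; R = False; D = True; P = False

  ((D ∧ (Q ↔ ¬D)) ∧ ((P ∧ D) → (D ↔ ¬R))) ∧ ((R ↔ D) → (R ∧ (P → ¬Q))) = True
    (D ∧ (Q ↔ ¬D)) ∧ ((P ∧ D) → (D ↔ ¬R)) = True
      D ∧ (Q ↔ ¬D) = True
        Q ↔ ¬D = True
          ¬D = False
      (P ∧ D) → (D ↔ ¬R) = True
        P ∧ D = False
        D ↔ ¬R = True
          ¬R = True
    (R ↔ D) → (R ∧ (P → ¬Q)) = True
      R ↔ D = False
      R ∧ (P → ¬Q) = False
        P → ¬Q = True
          ¬Q = True
  ¬((D ∧ (Q → ¬R))) → (¬G ∨ ((R ∧ G) ∨ R)) = True
    ¬((D ∧ (Q → ¬R))) = False
      D ∧ (Q → ¬R) = True
        Q → ¬R = True
          ¬R = True
    ¬G ∨ ((R ∧ G) ∨ R) = True
      ¬G = True
      (R ∧ G) ∨ R = False
        R ∧ G = False
Both conjuncts True, so the formula holds.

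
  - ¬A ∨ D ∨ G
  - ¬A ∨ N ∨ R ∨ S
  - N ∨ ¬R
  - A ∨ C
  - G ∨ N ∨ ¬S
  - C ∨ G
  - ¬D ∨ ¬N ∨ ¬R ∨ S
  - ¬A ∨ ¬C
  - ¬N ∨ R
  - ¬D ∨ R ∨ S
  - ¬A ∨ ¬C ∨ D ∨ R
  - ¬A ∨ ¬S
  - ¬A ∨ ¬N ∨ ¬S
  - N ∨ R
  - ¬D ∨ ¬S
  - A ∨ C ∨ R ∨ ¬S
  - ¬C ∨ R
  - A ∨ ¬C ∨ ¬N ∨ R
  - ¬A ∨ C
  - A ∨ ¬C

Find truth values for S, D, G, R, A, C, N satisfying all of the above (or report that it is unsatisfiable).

Case A = True:
  (¬A ∨ ¬C) forces C = False.
  Clause (¬A ∨ C) is falsified — contradiction.
Case A = False:
  (A ∨ C) forces C = True.
  Clause (A ∨ ¬C) is falsified — contradiction.
Both cases fail, so the formula is unsatisfiable.

UNSATISFIABLE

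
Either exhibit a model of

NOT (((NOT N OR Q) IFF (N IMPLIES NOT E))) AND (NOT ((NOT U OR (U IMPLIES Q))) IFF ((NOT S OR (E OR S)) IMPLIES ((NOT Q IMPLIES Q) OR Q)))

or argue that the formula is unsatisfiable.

Q: False, E: False, N: True, U: False, S: True

  NOT (((NOT N OR Q) IFF (N IMPLIES NOT E))) = True
    (NOT N OR Q) IFF (N IMPLIES NOT E) = False
      NOT N OR Q = False
        NOT N = False
      N IMPLIES NOT E = True
        NOT E = True
  NOT ((NOT U OR (U IMPLIES Q))) IFF ((NOT S OR (E OR S)) IMPLIES ((NOT Q IMPLIES Q) OR Q)) = True
    NOT ((NOT U OR (U IMPLIES Q))) = False
      NOT U OR (U IMPLIES Q) = True
        NOT U = True
        U IMPLIES Q = True
    (NOT S OR (E OR S)) IMPLIES ((NOT Q IMPLIES Q) OR Q) = False
      NOT S OR (E OR S) = True
        NOT S = False
        E OR S = True
      (NOT Q IMPLIES Q) OR Q = False
        NOT Q IMPLIES Q = False
          NOT Q = True
Both conjuncts True, so the formula holds.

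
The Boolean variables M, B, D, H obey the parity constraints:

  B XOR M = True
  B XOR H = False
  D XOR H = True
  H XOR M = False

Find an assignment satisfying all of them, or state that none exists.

The formula is unsatisfiable.

Adding constraints 1, 2, 4 mod 2: every variable appears an even number of times on the left, so the left side is 0.
But the right sides sum to 1 (mod 2). 0 ≠ 1 — the system is inconsistent.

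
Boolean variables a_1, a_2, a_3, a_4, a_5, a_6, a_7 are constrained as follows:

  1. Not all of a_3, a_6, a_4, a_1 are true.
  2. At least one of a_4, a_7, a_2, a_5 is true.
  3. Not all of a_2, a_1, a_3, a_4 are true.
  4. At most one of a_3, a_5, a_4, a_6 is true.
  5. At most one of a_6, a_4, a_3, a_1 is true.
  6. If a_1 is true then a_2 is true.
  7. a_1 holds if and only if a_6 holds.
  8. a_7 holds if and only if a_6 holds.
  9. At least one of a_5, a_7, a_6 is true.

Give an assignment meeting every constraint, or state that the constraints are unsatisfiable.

a_1 = False; a_2 = False; a_3 = False; a_4 = False; a_5 = True; a_6 = False; a_7 = False

  (1) {a_3, a_6, a_4, a_1}: 0/4 true — not all ✓
  (2) {a_4, a_7, a_2, a_5}: 1 true — at least one ✓
  (3) {a_2, a_1, a_3, a_4}: 0/4 true — not all ✓
  (4) {a_3, a_5, a_4, a_6}: 1 true — at most one ✓
  (5) {a_6, a_4, a_3, a_1}: 0 true — at most one ✓
  (6) a_1=F ⇒ a_2: vacuous ✓
  (7) a_1=F, a_6=F — same ✓
  (8) a_7=F, a_6=F — same ✓
  (9) {a_5, a_7, a_6}: 1 true — at least one ✓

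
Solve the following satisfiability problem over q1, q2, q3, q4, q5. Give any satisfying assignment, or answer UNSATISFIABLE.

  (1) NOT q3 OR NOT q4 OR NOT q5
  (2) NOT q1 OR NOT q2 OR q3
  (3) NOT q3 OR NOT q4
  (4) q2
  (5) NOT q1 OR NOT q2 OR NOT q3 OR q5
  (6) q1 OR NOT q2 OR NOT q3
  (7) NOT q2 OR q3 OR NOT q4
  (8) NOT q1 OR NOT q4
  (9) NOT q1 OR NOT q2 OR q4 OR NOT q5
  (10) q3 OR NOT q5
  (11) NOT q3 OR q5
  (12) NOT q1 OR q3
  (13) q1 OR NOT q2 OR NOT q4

q1=F; q2=T; q3=F; q4=F; q5=F

Unit clause (q2) forces q2 = True.
Try q1 = True:
  (NOT q1 OR NOT q2 OR q3) forces q3 = True.
  (NOT q3 OR NOT q4) forces q4 = False.
  (NOT q1 OR NOT q2 OR NOT q3 OR q5) forces q5 = True.
  clause (NOT q1 OR NOT q2 OR q4 OR NOT q5) is falsified — backtrack.
So q1 = False.
  then (q1 OR NOT q2 OR NOT q3) forces q3 = False.
  then (NOT q2 OR q3 OR NOT q4) forces q4 = False.
  then (q3 OR NOT q5) forces q5 = False.
All clauses satisfied.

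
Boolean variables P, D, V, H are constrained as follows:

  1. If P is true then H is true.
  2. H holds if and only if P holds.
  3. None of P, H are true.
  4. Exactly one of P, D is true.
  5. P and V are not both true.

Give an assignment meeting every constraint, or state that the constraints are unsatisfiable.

P=F; D=T; V=T; H=F

  (1) P=F ⇒ H: vacuous ✓
  (2) H=F, P=F — same ✓
  (3) {P, H}: 0 true — none ✓
  (4) {P, D}: 1 true — exactly one ✓
  (5) P=F, V=T — not both ✓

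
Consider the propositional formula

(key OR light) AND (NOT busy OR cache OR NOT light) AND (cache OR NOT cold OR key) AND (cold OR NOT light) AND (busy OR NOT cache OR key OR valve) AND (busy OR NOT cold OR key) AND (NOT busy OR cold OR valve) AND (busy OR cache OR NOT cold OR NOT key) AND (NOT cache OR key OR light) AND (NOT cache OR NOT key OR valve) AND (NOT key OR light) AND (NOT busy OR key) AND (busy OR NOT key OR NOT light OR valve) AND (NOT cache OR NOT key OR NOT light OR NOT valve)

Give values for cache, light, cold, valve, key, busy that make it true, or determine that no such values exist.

Case key = True:
  (NOT key OR light) forces light = True.
  (cold OR NOT light) forces cold = True.
  If cache = True:
    (NOT cache OR NOT key OR valve) forces valve = True.
    clause (NOT cache OR NOT key OR NOT light OR NOT valve) is falsified.
  If cache = False:
    (NOT busy OR cache OR NOT light) forces busy = False.
    clause (busy OR cache OR NOT cold OR NOT key) is falsified.
  Every sub-case reaches a contradiction.
Case key = False:
  (key OR light) forces light = True.
  (cold OR NOT light) forces cold = True.
  (cache OR NOT cold OR key) forces cache = True.
  (busy OR NOT cold OR key) forces busy = True.
  Clause (NOT busy OR key) is falsified — contradiction.
Both cases fail, so the formula is unsatisfiable.

The formula is unsatisfiable.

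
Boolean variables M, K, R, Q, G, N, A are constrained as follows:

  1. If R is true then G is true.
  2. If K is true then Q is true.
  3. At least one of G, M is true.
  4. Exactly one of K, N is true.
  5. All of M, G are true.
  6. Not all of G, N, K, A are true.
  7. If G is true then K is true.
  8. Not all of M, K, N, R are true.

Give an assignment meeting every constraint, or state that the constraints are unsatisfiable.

M = True, K = True, R = True, Q = True, G = True, N = False, A = False

  (1) R=T ⇒ G: T ✓
  (2) K=T ⇒ Q: T ✓
  (3) {G, M}: 2 true — at least one ✓
  (4) {K, N}: 1 true — exactly one ✓
  (5) {M, G}: all 2 true ✓
  (6) {G, N, K, A}: 2/4 true — not all ✓
  (7) G=T ⇒ K: T ✓
  (8) {M, K, N, R}: 3/4 true — not all ✓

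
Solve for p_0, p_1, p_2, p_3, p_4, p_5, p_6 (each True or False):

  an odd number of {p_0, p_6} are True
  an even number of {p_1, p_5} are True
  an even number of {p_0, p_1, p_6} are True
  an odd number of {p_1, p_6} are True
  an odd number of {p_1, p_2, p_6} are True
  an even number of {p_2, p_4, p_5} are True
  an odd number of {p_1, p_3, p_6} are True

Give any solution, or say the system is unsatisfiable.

p_0=T, p_1=T, p_2=F, p_3=F, p_4=T, p_5=T, p_6=F

{p_0, p_6}: 1 true → odd ✓
{p_1, p_5}: 2 true → even ✓
{p_0, p_1, p_6}: 2 true → even ✓
{p_1, p_6}: 1 true → odd ✓
{p_1, p_2, p_6}: 1 true → odd ✓
{p_2, p_4, p_5}: 2 true → even ✓
{p_1, p_3, p_6}: 1 true → odd ✓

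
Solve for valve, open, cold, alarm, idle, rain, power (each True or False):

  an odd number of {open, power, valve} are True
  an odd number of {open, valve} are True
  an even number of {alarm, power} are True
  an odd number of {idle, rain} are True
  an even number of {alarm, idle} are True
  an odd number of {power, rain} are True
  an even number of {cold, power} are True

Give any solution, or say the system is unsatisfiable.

valve: True; open: False; cold: False; alarm: False; idle: False; rain: True; power: False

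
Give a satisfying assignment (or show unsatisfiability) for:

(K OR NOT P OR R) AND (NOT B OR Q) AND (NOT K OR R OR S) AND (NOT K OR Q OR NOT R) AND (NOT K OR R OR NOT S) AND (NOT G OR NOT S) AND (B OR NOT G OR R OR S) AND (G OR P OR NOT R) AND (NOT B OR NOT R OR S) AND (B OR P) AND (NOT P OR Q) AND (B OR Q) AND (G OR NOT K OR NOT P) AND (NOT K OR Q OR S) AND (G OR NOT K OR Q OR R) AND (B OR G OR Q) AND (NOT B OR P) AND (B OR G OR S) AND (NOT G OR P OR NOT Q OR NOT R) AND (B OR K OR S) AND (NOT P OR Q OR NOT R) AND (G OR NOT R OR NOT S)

Set Q = True.
Set K = True.
Try R = False:
  (NOT K OR R OR S) forces S = True.
  clause (NOT K OR R OR NOT S) is falsified — backtrack.
So R = True.
Set B = False.
  then (B OR P) forces P = True.
  then (G OR NOT K OR NOT P) forces G = True.
  then (NOT G OR NOT S) forces S = False.
All clauses satisfied.

Q: True; K: True; R: True; B: False; S: False; G: True; P: True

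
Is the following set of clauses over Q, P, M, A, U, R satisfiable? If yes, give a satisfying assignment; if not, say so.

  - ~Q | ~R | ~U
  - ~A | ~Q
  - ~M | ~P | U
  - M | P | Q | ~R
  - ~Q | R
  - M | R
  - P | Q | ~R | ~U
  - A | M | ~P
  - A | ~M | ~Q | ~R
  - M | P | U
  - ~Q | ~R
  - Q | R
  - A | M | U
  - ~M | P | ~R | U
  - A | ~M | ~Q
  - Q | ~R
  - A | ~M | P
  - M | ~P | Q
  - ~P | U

Unsatisfiable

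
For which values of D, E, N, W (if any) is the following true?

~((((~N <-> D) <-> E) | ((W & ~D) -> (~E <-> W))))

D = False, E = True, N = False, W = True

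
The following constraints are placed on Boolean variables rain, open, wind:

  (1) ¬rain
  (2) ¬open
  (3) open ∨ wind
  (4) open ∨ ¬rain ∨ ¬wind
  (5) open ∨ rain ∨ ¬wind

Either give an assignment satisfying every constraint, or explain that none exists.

Case rain = True:
  Clause (¬rain) is falsified — contradiction.
Case rain = False:
  (¬open) forces open = False.
  (open ∨ wind) forces wind = True.
  Clause (open ∨ rain ∨ ¬wind) is falsified — contradiction.
Both cases fail, so the formula is unsatisfiable.

UNSATISFIABLE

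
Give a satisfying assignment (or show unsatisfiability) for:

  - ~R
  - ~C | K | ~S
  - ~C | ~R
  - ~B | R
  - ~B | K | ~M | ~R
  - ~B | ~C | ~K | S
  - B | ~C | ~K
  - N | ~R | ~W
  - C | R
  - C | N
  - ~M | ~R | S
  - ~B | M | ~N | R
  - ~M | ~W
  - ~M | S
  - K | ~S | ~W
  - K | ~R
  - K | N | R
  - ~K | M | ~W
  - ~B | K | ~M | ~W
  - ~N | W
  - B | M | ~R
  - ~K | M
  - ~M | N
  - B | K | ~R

Unit clause (~R) forces R = False.
In (~B | R) only ~B is left, so B = False.
In (C | R) only C is left, so C = True.
In (B | ~C | ~K) only ~K is left, so K = False.
In (K | N | R) only N is left, so N = True.
In (~N | W) only W is left, so W = True.
In (~C | K | ~S) only ~S is left, so S = False.
In (~M | ~W) only ~M is left, so M = False.
All clauses satisfied.

S = False; R = False; C = True; W = True; N = True; K = False; M = False; B = False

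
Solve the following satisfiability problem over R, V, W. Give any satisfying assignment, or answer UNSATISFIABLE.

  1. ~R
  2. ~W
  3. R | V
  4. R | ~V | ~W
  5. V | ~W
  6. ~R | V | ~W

Unit clause (~R) forces R = False.
Unit clause (~W) forces W = False.
In (R | V) only V is left, so V = True.
All clauses satisfied.

R = False; V = True; W = False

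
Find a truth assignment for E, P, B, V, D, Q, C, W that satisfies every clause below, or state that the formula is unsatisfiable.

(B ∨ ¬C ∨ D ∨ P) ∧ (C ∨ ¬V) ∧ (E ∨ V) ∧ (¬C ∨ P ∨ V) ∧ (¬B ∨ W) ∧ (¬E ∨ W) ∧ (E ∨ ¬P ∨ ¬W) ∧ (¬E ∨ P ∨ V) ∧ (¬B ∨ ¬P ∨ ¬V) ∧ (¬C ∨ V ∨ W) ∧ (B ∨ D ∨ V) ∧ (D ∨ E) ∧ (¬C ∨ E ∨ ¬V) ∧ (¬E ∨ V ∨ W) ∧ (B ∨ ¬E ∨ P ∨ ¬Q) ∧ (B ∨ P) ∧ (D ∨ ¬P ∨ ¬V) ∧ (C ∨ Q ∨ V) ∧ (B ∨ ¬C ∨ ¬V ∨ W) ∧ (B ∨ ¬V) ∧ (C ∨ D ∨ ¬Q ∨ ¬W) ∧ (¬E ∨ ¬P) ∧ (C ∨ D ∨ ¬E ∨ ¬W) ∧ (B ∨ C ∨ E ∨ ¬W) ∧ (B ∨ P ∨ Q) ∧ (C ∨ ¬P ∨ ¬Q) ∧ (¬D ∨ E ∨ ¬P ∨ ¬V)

E=T; P=F; B=T; V=T; D=T; Q=F; C=T; W=T

Try E = False:
  (E ∨ V) forces V = True.
  (C ∨ ¬V) forces C = True.
  clause (¬C ∨ E ∨ ¬V) is falsified — backtrack.
So E = True.
  then (¬E ∨ W) forces W = True.
  then (¬E ∨ ¬P) forces P = False.
  then (¬E ∨ P ∨ V) forces V = True.
  then (B ∨ P) forces B = True.
  then (C ∨ ¬V) forces C = True.
Set D = True.
Set Q = False.
All clauses satisfied.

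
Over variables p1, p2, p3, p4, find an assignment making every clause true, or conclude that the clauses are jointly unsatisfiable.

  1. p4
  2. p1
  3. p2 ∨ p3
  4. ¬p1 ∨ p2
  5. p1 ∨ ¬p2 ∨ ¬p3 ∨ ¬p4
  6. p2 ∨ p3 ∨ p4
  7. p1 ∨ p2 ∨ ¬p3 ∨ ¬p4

p1=T; p2=T; p3=F; p4=T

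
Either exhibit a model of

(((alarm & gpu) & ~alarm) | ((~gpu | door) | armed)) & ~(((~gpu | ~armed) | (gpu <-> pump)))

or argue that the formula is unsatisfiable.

pump=F, alarm=F, armed=T, gpu=T, door=T

  ((alarm & gpu) & ~alarm) | ((~gpu | door) | armed) = True
    (alarm & gpu) & ~alarm = False
      alarm & gpu = False
      ~alarm = True
    (~gpu | door) | armed = True
      ~gpu | door = True
        ~gpu = False
  ~(((~gpu | ~armed) | (gpu <-> pump))) = True
    (~gpu | ~armed) | (gpu <-> pump) = False
      ~gpu | ~armed = False
        ~gpu = False
        ~armed = False
      gpu <-> pump = False
Both conjuncts True, so the formula holds.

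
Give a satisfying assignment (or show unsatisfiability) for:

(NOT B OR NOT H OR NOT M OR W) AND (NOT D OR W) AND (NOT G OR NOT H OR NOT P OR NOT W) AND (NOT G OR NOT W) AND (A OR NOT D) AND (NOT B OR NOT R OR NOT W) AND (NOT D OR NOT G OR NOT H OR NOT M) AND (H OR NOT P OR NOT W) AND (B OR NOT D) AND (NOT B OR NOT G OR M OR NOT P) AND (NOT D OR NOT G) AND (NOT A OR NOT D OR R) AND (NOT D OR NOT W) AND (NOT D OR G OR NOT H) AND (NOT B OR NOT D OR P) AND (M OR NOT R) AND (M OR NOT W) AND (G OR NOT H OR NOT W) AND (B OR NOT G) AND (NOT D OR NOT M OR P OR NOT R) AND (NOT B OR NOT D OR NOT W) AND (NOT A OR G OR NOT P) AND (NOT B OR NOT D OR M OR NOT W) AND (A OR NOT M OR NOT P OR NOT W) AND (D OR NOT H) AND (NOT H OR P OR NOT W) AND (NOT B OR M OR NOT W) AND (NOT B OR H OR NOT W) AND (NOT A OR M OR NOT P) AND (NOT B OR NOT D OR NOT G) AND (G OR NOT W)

M = False, W = False, A = True, D = False, G = False, R = False, H = False, P = False, B = True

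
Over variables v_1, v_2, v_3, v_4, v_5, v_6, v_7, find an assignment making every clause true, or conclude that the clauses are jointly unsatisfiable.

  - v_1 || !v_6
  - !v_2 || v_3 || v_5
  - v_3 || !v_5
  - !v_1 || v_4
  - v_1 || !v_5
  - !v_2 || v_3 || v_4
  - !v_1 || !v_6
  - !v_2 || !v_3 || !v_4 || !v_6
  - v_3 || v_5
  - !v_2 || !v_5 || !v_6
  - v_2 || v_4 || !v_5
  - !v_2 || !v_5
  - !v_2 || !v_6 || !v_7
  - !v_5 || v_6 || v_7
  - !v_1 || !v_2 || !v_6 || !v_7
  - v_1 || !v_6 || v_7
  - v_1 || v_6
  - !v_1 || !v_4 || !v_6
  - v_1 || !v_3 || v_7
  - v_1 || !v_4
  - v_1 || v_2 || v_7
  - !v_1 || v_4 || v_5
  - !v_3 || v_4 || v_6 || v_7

v_1: True, v_2: False, v_3: True, v_4: True, v_5: False, v_6: False, v_7: False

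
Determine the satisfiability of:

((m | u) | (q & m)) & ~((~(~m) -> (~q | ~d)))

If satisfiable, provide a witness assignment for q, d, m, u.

q: True, d: True, m: True, u: False

  (m | u) | (q & m) = True
    m | u = True
    q & m = True
  ~((~(~m) -> (~q | ~d))) = True
    ~(~m) -> (~q | ~d) = False
      ~(~m) = True
        ~m = False
      ~q | ~d = False
        ~q = False
        ~d = False
Both conjuncts True, so the formula holds.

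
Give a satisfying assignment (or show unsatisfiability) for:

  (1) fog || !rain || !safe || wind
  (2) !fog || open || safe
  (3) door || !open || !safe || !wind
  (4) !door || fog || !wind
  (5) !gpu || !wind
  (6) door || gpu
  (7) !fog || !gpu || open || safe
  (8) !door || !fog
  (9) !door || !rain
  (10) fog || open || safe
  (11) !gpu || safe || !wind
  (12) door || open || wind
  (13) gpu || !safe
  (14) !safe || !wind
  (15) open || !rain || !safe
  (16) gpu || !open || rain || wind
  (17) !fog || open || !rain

safe: True; gpu: True; open: True; rain: False; door: True; wind: False; fog: False

Set safe = True.
  then (gpu || !safe) forces gpu = True.
  then (!safe || !wind) forces wind = False.
Set open = True.
Set rain = False.
Set door = True.
  then (!door || !fog) forces fog = False.
All clauses satisfied.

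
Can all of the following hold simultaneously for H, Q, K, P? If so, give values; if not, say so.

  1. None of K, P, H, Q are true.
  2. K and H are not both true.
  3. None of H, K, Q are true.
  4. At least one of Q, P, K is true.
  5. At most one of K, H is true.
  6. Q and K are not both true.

UNSATISFIABLE

Case Q = True:
  Constraint (1) is violated (Q=T) — contradiction.
Case Q = False:
  (1) forces K = False.
  (1) forces P = False.
  Constraint (4) is violated (Q=F, P=F, K=F) — contradiction.
Both cases fail — unsatisfiable.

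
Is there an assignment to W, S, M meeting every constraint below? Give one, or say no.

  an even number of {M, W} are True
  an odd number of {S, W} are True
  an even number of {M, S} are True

Adding constraints 1, 2, 3 mod 2: every variable appears an even number of times on the left, so the left side is 0.
But the right sides sum to 1 (mod 2). 0 ≠ 1 — the system is inconsistent.

Unsatisfiable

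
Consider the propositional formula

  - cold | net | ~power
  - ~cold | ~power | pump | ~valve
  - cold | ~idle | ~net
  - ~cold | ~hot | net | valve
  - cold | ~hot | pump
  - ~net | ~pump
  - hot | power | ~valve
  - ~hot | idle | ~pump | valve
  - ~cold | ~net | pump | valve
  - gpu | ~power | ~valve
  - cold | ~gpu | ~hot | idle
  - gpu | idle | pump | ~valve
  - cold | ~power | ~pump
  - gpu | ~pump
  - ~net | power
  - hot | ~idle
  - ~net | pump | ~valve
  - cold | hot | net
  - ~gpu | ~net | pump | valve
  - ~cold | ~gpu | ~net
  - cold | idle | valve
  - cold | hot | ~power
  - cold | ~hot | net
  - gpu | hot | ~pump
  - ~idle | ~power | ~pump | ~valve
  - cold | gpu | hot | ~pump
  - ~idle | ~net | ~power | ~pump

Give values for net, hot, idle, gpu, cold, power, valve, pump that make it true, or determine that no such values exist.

Set net = False.
Set hot = False.
  then (hot | ~idle) forces idle = False.
  then (cold | hot | net) forces cold = True.
Set gpu = True.
Set power = False.
  then (hot | power | ~valve) forces valve = False.
Set pump = False.
All clauses satisfied.

net: False, hot: False, idle: False, gpu: True, cold: True, power: False, valve: False, pump: False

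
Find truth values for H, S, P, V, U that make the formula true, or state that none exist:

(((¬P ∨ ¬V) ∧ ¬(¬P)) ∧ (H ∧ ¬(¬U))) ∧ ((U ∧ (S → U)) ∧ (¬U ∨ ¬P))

UNSATISFIABLE

Case U = True: the formula simplifies to (((¬P ∨ ¬V) ∧ ¬(¬P)) ∧ H) ∧ ¬P.
  P = True: the conjunct ¬P is False.
  P = False: the conjunct ¬(¬P) becomes ¬(¬False) = False.
Case U = False: the conjunct ¬(¬U) becomes ¬(¬False) = False.
Both cases fail — unsatisfiable.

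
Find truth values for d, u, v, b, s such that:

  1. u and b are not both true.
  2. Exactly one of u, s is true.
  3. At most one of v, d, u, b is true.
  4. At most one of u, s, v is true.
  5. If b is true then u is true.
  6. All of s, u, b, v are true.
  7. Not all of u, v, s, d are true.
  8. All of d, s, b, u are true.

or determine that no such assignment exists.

Unsatisfiable — no assignment works.

Case d = True:
  (3) with d=T forces v = False.
  Constraint (6) is violated (v=F) — contradiction.
Case d = False:
  Constraint (8) is violated (d=F) — contradiction.
Both cases fail — unsatisfiable.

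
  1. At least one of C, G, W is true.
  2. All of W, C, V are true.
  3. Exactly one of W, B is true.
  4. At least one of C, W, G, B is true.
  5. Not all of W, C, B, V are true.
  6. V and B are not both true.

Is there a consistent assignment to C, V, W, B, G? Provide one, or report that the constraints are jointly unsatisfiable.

C = True, V = True, W = True, B = False, G = False

  (1) {C, G, W}: 2 true — at least one ✓
  (2) {W, C, V}: all 3 true ✓
  (3) {W, B}: 1 true — exactly one ✓
  (4) {C, W, G, B}: 2 true — at least one ✓
  (5) {W, C, B, V}: 3/4 true — not all ✓
  (6) V=T, B=F — not both ✓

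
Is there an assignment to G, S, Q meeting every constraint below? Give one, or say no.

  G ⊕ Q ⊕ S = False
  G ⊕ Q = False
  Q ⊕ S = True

G: True, S: False, Q: True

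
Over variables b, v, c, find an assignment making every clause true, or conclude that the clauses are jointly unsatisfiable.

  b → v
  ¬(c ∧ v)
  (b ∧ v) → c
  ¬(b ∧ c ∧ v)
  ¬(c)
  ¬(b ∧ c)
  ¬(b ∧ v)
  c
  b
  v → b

Case c = True:
  Clause (¬c) is falsified — contradiction.
Case c = False:
  Clause (c) is falsified — contradiction.
Both cases fail, so the formula is unsatisfiable.

UNSATISFIABLE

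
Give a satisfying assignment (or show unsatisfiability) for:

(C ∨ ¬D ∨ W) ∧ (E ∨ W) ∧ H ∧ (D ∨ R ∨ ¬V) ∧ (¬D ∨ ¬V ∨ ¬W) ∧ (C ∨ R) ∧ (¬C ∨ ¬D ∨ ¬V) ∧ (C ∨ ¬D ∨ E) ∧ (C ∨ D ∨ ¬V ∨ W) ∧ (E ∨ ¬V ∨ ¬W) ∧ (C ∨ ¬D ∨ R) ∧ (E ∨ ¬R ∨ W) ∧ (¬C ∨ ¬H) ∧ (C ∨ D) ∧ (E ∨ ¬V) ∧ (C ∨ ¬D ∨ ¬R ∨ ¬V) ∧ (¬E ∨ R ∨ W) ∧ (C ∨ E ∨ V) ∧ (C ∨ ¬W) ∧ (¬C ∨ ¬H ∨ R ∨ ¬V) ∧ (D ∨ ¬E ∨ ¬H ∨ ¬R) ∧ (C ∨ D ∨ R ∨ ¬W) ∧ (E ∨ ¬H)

Case H = True:
  (¬C ∨ ¬H) forces C = False.
  (C ∨ R) forces R = True.
  (C ∨ D) forces D = True.
  (C ∨ ¬D ∨ W) forces W = True.
  Clause (C ∨ ¬W) is falsified — contradiction.
Case H = False:
  Clause (H) is falsified — contradiction.
Both cases fail, so the formula is unsatisfiable.

Unsatisfiable — no assignment works.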